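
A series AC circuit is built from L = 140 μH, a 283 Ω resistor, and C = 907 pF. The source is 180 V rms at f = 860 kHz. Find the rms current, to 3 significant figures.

290 mA

ω = 2πf = 5.404e+06 rad/s
X_L = ωL = 756 Ω
X_C = 1/(ωC) = 204 Ω
Net reactance X = X_L − X_C = 552 Ω
Z = 283 + j552 Ω
|Z| = √(283² + 552²) = 621 Ω
I = V/|Z| = 180/621 = 290 mA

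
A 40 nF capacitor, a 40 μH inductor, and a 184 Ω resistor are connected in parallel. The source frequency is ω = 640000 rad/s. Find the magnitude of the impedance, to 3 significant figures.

X_L = ωL = 25.6 Ω
X_C = 1/(ωC) = 39.1 Ω
Parallel: admittances add. Y = 1/R + 1/(jωL) + jωC
Y = (0.00543 − j0.0135) S
|Y| = 0.0145 S → |Z| = 1/|Y| = 68.9 Ω, ∠Z = −∠Y = 68.0°

68.9 Ω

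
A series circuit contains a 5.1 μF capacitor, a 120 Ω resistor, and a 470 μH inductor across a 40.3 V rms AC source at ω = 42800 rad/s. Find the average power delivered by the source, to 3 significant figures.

13.3 W

X_L = ωL = 20.1 Ω
X_C = 1/(ωC) = 4.58 Ω
Net reactance X = X_L − X_C = 15.5 Ω
Z = 120 + j15.5 Ω
|Z| = √(120² + 15.5²) = 121 Ω
∠Z = arctan(15.5/120) = 7.38°
I = V/|Z| = 333 mA
P = VI cos φ = 40.3 × 0.333 × cos(7.38°) = 13.3 W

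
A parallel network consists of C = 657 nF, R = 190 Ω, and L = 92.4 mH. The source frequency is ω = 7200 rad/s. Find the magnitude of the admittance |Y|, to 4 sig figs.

X_L = ωL = 665.3 Ω
X_C = 1/(ωC) = 211.4 Ω
Parallel: admittances add. Y = 1/R + 1/(jωL) + jωC
Y = (0.005263 + j0.003227) S
|Y| = 0.006174 S → |Z| = 1/|Y| = 162.0 Ω, ∠Z = −∠Y = -31.52°

6.174 mS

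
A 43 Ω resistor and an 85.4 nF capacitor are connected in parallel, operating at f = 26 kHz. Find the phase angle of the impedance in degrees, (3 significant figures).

ω = 2πf = 163400 rad/s
X_C = 1/(ωC) = 71.7 Ω
Parallel: admittances add. Y = 1/R + jωC
Y = (0.0233 + j0.0140) S
|Y| = 0.0271 S → |Z| = 1/|Y| = 36.9 Ω, ∠Z = −∠Y = -31.0°

-31.0°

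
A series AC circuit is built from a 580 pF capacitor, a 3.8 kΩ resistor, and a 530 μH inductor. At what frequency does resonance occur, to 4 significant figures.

ω₀ = 1/√(LC) = 1/√(0.00053 × 5.8e-10) = 1.804e+06 rad/s
f₀ = ω₀/(2π) = 287.1 kHz

287.1 kHz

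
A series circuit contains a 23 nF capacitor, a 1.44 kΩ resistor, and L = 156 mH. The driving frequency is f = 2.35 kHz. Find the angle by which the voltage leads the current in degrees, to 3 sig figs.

ω = 2πf = 14770 rad/s
X_L = ωL = 2300 Ω
X_C = 1/(ωC) = 2940 Ω
Net reactance X = X_L − X_C = -641 Ω
Z = 1440 − j641 Ω
|Z| = √(1440² + 641²) = 1580 Ω
∠Z = arctan(-641/1440) = -24.0°

-24.0°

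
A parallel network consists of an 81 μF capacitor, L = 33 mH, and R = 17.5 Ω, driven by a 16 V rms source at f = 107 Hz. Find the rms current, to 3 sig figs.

ω = 2πf = 672.3 rad/s
X_L = ωL = 22.2 Ω
X_C = 1/(ωC) = 18.4 Ω
Parallel: admittances add. Y = 1/R + 1/(jωL) + jωC
Y = (0.0571 + j0.00938) S
|Y| = 0.0579 S → |Z| = 1/|Y| = 17.3 Ω, ∠Z = −∠Y = -9.32°
I = V/|Z| = 16/17.3 = 927 mA

927 mA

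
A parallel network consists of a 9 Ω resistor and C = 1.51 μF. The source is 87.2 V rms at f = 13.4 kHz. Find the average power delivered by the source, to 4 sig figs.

844.9 W

ω = 2πf = 84190 rad/s
X_C = 1/(ωC) = 7.866 Ω
Parallel: admittances add. Y = 1/R + jωC
Y = (0.1111 + j0.1271) S
|Y| = 0.1688 S → |Z| = 1/|Y| = 5.923 Ω, ∠Z = −∠Y = -48.85°
I = V/|Z| = 14.72 A
P = VI cos φ = 87.2 × 14.72 × cos(-48.85°) = 844.9 W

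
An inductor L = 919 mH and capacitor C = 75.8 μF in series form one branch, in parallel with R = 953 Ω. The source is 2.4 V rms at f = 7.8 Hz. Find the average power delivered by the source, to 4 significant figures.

ω = 2πf = 49.01 rad/s
X_L = ωL = 45.04 Ω
X_C = 1/(ωC) = 269.2 Ω
Branch 1: Z₁ = R = 953.0 Ω
Branch 2 (series LC): Z₂ = j(X_L − X_C) = −j224.1 Ω
Parallel: Z = Z₁Z₂/(Z₁+Z₂), |Z| = 218.2 Ω, ∠Z = -76.76°
I = V/|Z| = 11.00 mA
P = VI cos φ = 2.4 × 0.01100 × cos(-76.76°) = 6.044 mW

6.044 mW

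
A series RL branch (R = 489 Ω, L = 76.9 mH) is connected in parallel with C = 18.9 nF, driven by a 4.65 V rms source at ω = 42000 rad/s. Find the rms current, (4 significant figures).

X_L = ωL = 3230 Ω
X_C = 1/(ωC) = 1260 Ω
Branch 1 (R+jX_L): Z₁ = 489.0 + j3230 Ω, |Z₁| = 3267 Ω
Branch 2 (−jX_C): Z₂ = −j1260 Ω
Parallel: Z = Z₁Z₂/(Z₁+Z₂), |Z| = 2027 Ω, ∠Z = -84.67°
I = V/|Z| = 4.65/2027 = 2.294 mA

2.294 mA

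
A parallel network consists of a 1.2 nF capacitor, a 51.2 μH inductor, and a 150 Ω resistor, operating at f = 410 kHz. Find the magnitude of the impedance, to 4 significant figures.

ω = 2πf = 2.576e+06 rad/s
X_L = ωL = 131.9 Ω
X_C = 1/(ωC) = 323.5 Ω
Parallel: admittances add. Y = 1/R + 1/(jωL) + jωC
Y = (0.006667 − j0.004490) S
|Y| = 0.008038 S → |Z| = 1/|Y| = 124.4 Ω, ∠Z = −∠Y = 33.96°

124.4 Ω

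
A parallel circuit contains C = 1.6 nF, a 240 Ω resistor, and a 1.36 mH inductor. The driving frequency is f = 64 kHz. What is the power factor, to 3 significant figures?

0.962

ω = 2πf = 402100 rad/s
X_L = ωL = 547 Ω
X_C = 1/(ωC) = 1550 Ω
Parallel: admittances add. Y = 1/R + 1/(jωL) + jωC
Y = (0.00417 − j0.00119) S
|Y| = 0.00433 S → |Z| = 1/|Y| = 231 Ω, ∠Z = −∠Y = 15.9°
cos φ = cos(15.9°) = 0.962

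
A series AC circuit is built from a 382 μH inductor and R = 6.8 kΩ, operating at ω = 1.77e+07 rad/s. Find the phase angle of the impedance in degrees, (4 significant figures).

44.84°

X_L = ωL = 6761 Ω
Z = 6800 + j6761 Ω
|Z| = √(6800² + 6761²) = 9589 Ω
∠Z = arctan(6761/6800) = 44.84°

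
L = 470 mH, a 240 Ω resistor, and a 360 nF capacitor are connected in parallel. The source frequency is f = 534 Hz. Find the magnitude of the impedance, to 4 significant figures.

ω = 2πf = 3355 rad/s
X_L = ωL = 1577 Ω
X_C = 1/(ωC) = 827.9 Ω
Parallel: admittances add. Y = 1/R + 1/(jωL) + jωC
Y = (0.004167 + j0.0005737) S
|Y| = 0.004206 S → |Z| = 1/|Y| = 237.8 Ω, ∠Z = −∠Y = -7.840°

237.8 Ω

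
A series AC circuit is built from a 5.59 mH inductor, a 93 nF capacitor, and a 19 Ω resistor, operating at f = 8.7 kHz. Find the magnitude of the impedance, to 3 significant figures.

111 Ω

ω = 2πf = 54660 rad/s
X_L = ωL = 306 Ω
X_C = 1/(ωC) = 197 Ω
Net reactance X = X_L − X_C = 109 Ω
Z = 19.0 + j109 Ω
|Z| = √(19.0² + 109²) = 111 Ω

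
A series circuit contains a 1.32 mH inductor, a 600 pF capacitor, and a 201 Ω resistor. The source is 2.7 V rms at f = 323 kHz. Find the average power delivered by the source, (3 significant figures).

420 μW

ω = 2πf = 2.029e+06 rad/s
X_L = ωL = 2680 Ω
X_C = 1/(ωC) = 821 Ω
Net reactance X = X_L − X_C = 1860 Ω
Z = 201 + j1860 Ω
|Z| = √(201² + 1860²) = 1870 Ω
∠Z = arctan(1860/201) = 83.8°
I = V/|Z| = 1.45 mA
P = VI cos φ = 2.7 × 0.00145 × cos(83.8°) = 420 μW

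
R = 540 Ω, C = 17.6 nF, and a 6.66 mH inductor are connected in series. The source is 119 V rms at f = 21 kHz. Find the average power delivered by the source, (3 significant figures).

15.5 W

ω = 2πf = 131900 rad/s
X_L = ωL = 879 Ω
X_C = 1/(ωC) = 431 Ω
Net reactance X = X_L − X_C = 448 Ω
Z = 540 + j448 Ω
|Z| = √(540² + 448²) = 702 Ω
∠Z = arctan(448/540) = 39.7°
I = V/|Z| = 170 mA
P = VI cos φ = 119 × 0.170 × cos(39.7°) = 15.5 W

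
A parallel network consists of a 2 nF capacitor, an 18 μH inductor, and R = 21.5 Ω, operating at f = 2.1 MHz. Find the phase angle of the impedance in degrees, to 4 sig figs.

ω = 2πf = 1.319e+07 rad/s
X_L = ωL = 237.5 Ω
X_C = 1/(ωC) = 37.89 Ω
Parallel: admittances add. Y = 1/R + 1/(jωL) + jωC
Y = (0.04651 + j0.02218) S
|Y| = 0.05153 S → |Z| = 1/|Y| = 19.41 Ω, ∠Z = −∠Y = -25.49°

-25.49°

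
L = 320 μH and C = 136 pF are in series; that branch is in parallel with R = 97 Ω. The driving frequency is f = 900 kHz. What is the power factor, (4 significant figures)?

0.9823

ω = 2πf = 5.655e+06 rad/s
X_L = ωL = 1810 Ω
X_C = 1/(ωC) = 1300 Ω
Branch 1: Z₁ = R = 97.00 Ω
Branch 2 (series LC): Z₂ = j(X_L − X_C) = j509.3 Ω
Parallel: Z = Z₁Z₂/(Z₁+Z₂), |Z| = 95.29 Ω, ∠Z = 10.78°
cos φ = cos(10.78°) = 0.9823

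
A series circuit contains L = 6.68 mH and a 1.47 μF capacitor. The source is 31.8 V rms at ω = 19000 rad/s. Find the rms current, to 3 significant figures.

349 mA

X_L = ωL = 127 Ω
X_C = 1/(ωC) = 35.8 Ω
Net reactance X = X_L − X_C = 91.1 Ω
Z = j91.1 Ω
|Z| = √(0² + 91.1²) = 91.1 Ω
I = V/|Z| = 31.8/91.1 = 349 mA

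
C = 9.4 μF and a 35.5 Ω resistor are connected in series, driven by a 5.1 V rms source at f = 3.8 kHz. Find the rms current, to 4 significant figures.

142.5 mA

ω = 2πf = 23880 rad/s
X_C = 1/(ωC) = 4.456 Ω
Z = 35.50 − j4.456 Ω
|Z| = √(35.50² + 4.456²) = 35.78 Ω
I = V/|Z| = 5.1/35.78 = 142.5 mA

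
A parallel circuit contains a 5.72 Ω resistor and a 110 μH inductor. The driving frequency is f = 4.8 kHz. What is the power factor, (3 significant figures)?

ω = 2πf = 30160 rad/s
X_L = ωL = 3.32 Ω
Parallel: admittances add. Y = 1/R + 1/(jωL)
Y = (0.175 − j0.301) S
|Y| = 0.348 S → |Z| = 1/|Y| = 2.87 Ω, ∠Z = −∠Y = 59.9°
cos φ = cos(59.9°) = 0.502

0.502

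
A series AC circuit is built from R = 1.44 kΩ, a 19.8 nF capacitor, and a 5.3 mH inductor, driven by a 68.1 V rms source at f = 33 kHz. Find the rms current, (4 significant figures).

40.66 mA

ω = 2πf = 207300 rad/s
X_L = ωL = 1099 Ω
X_C = 1/(ωC) = 243.6 Ω
Net reactance X = X_L − X_C = 855.3 Ω
Z = 1440 + j855.3 Ω
|Z| = √(1440² + 855.3²) = 1675 Ω
I = V/|Z| = 68.1/1675 = 40.66 mA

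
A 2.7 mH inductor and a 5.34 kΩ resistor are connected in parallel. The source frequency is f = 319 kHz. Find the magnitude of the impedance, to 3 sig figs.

3800 Ω

ω = 2πf = 2.004e+06 rad/s
X_L = ωL = 5410 Ω
Parallel: admittances add. Y = 1/R + 1/(jωL)
Y = (0.000187 − j0.000185) S
|Y| = 0.000263 S → |Z| = 1/|Y| = 3800 Ω, ∠Z = −∠Y = 44.6°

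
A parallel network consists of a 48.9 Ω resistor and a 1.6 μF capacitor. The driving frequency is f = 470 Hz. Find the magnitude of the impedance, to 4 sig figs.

47.64 Ω

ω = 2πf = 2953 rad/s
X_C = 1/(ωC) = 211.6 Ω
Parallel: admittances add. Y = 1/R + jωC
Y = (0.02045 + j0.004725) S
|Y| = 0.02099 S → |Z| = 1/|Y| = 47.64 Ω, ∠Z = −∠Y = -13.01°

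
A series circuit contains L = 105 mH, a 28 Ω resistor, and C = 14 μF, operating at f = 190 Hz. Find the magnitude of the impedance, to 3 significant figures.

71.2 Ω

ω = 2πf = 1194 rad/s
X_L = ωL = 125 Ω
X_C = 1/(ωC) = 59.8 Ω
Net reactance X = X_L − X_C = 65.5 Ω
Z = 28.0 + j65.5 Ω
|Z| = √(28.0² + 65.5²) = 71.2 Ω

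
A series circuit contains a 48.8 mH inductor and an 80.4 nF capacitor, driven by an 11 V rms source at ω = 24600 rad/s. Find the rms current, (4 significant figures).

15.83 mA

X_L = ωL = 1200 Ω
X_C = 1/(ωC) = 505.6 Ω
Net reactance X = X_L − X_C = 694.9 Ω
Z = j694.9 Ω
|Z| = √(0² + 694.9²) = 694.9 Ω
I = V/|Z| = 11/694.9 = 15.83 mA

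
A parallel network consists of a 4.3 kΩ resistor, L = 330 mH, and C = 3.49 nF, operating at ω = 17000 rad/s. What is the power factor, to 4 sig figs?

0.8903

X_L = ωL = 5610 Ω
X_C = 1/(ωC) = 16850 Ω
Parallel: admittances add. Y = 1/R + 1/(jωL) + jωC
Y = (0.0002326 − j0.0001189) S
|Y| = 0.0002612 S → |Z| = 1/|Y| = 3828 Ω, ∠Z = −∠Y = 27.08°
cos φ = cos(27.08°) = 0.8903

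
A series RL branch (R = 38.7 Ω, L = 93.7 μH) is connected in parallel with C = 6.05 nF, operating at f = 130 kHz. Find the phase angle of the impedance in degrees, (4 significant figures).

ω = 2πf = 816800 rad/s
X_L = ωL = 76.54 Ω
X_C = 1/(ωC) = 202.4 Ω
Branch 1 (R+jX_L): Z₁ = 38.70 + j76.54 Ω, |Z₁| = 85.76 Ω
Branch 2 (−jX_C): Z₂ = −j202.4 Ω
Parallel: Z = Z₁Z₂/(Z₁+Z₂), |Z| = 131.8 Ω, ∠Z = 46.08°

46.08°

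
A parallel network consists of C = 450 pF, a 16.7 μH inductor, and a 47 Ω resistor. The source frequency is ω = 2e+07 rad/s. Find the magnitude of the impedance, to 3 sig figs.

X_L = ωL = 334 Ω
X_C = 1/(ωC) = 111 Ω
Parallel: admittances add. Y = 1/R + 1/(jωL) + jωC
Y = (0.0213 + j0.00601) S
|Y| = 0.0221 S → |Z| = 1/|Y| = 45.2 Ω, ∠Z = −∠Y = -15.8°

45.2 Ω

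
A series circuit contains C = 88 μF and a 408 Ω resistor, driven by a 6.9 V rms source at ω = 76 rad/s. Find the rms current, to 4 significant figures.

X_C = 1/(ωC) = 149.5 Ω
Z = 408.0 − j149.5 Ω
|Z| = √(408.0² + 149.5²) = 434.5 Ω
I = V/|Z| = 6.9/434.5 = 15.88 mA

15.88 mA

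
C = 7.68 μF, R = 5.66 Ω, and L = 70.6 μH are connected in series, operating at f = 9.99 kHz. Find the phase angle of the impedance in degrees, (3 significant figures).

22.6°

ω = 2πf = 62770 rad/s
X_L = ωL = 4.43 Ω
X_C = 1/(ωC) = 2.07 Ω
Net reactance X = X_L − X_C = 2.36 Ω
Z = 5.66 + j2.36 Ω
|Z| = √(5.66² + 2.36²) = 6.13 Ω
∠Z = arctan(2.36/5.66) = 22.6°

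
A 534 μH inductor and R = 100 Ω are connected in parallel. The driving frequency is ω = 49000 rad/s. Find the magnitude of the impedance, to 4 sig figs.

X_L = ωL = 26.17 Ω
Parallel: admittances add. Y = 1/R + 1/(jωL)
Y = (0.01000 − j0.03822) S
|Y| = 0.03950 S → |Z| = 1/|Y| = 25.31 Ω, ∠Z = −∠Y = 75.34°

25.31 Ω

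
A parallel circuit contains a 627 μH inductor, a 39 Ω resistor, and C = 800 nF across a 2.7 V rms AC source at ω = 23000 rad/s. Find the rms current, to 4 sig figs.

X_L = ωL = 14.42 Ω
X_C = 1/(ωC) = 54.35 Ω
Parallel: admittances add. Y = 1/R + 1/(jωL) + jωC
Y = (0.02564 − j0.05094) S
|Y| = 0.05703 S → |Z| = 1/|Y| = 17.53 Ω, ∠Z = −∠Y = 63.28°
I = V/|Z| = 2.7/17.53 = 154.0 mA

154.0 mA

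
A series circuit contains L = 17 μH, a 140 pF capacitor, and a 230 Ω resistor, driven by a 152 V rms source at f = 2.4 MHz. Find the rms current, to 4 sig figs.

480.4 mA

ω = 2πf = 1.508e+07 rad/s
X_L = ωL = 256.4 Ω
X_C = 1/(ωC) = 473.7 Ω
Net reactance X = X_L − X_C = -217.3 Ω
Z = 230.0 − j217.3 Ω
|Z| = √(230.0² + 217.3²) = 316.4 Ω
I = V/|Z| = 152/316.4 = 480.4 mA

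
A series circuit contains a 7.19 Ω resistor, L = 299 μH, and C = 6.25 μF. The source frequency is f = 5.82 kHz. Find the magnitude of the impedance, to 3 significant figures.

9.73 Ω

ω = 2πf = 36570 rad/s
X_L = ωL = 10.9 Ω
X_C = 1/(ωC) = 4.38 Ω
Net reactance X = X_L − X_C = 6.56 Ω
Z = 7.19 + j6.56 Ω
|Z| = √(7.19² + 6.56²) = 9.73 Ω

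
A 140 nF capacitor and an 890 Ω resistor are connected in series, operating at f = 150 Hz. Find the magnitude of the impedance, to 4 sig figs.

7631 Ω

ω = 2πf = 942.5 rad/s
X_C = 1/(ωC) = 7579 Ω
Z = 890.0 − j7579 Ω
|Z| = √(890.0² + 7579²) = 7631 Ω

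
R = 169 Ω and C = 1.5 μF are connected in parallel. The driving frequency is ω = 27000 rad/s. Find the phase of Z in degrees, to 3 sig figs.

-81.7°

X_C = 1/(ωC) = 24.7 Ω
Parallel: admittances add. Y = 1/R + jωC
Y = (0.00592 + j0.0405) S
|Y| = 0.0409 S → |Z| = 1/|Y| = 24.4 Ω, ∠Z = −∠Y = -81.7°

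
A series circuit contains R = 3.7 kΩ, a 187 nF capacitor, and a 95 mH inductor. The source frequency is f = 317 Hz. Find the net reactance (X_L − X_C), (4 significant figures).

-2496 Ω

ω = 2πf = 1992 rad/s
X_L = ωL = 189.2 Ω
X_C = 1/(ωC) = 2685 Ω
X = 189.2 − 2685 = -2496 Ω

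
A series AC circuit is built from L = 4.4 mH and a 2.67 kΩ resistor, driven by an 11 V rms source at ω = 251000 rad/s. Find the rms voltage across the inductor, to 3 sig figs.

X_L = ωL = 1100 Ω
Z = 2670 + j1100 Ω
|Z| = √(2670² + 1100²) = 2890 Ω
I = V/|Z| = 3.81 mA
V_L = I·|Z_L| = 0.00381 × 1100 = 4.20 V

4.20 V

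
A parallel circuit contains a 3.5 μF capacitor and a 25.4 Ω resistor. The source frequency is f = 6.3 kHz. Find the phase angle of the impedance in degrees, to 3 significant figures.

ω = 2πf = 39580 rad/s
X_C = 1/(ωC) = 7.22 Ω
Parallel: admittances add. Y = 1/R + jωC
Y = (0.0394 + j0.139) S
|Y| = 0.144 S → |Z| = 1/|Y| = 6.94 Ω, ∠Z = −∠Y = -74.1°

-74.1°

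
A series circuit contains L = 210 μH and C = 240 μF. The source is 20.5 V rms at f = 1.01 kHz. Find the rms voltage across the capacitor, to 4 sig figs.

ω = 2πf = 6346 rad/s
X_L = ωL = 1.333 Ω
X_C = 1/(ωC) = 0.6566 Ω
Net reactance X = X_L − X_C = 0.6761 Ω
Z = j0.6761 Ω
|Z| = √(0² + 0.6761²) = 0.6761 Ω
I = V/|Z| = 30.32 A
V_C = I·|Z_C| = 30.32 × 0.6566 = 19.91 V

19.91 V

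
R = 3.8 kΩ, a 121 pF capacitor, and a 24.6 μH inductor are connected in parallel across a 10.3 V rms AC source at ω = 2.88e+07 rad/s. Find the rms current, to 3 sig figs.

21.5 mA

X_L = ωL = 708 Ω
X_C = 1/(ωC) = 287 Ω
Parallel: admittances add. Y = 1/R + 1/(jωL) + jωC
Y = (0.000263 + j0.00207) S
|Y| = 0.00209 S → |Z| = 1/|Y| = 478 Ω, ∠Z = −∠Y = -82.8°
I = V/|Z| = 10.3/478 = 21.5 mA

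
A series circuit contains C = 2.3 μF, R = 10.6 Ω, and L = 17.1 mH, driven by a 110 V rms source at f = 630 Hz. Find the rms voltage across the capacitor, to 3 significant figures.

278 V

ω = 2πf = 3958 rad/s
X_L = ωL = 67.7 Ω
X_C = 1/(ωC) = 110 Ω
Net reactance X = X_L − X_C = -42.1 Ω
Z = 10.6 − j42.1 Ω
|Z| = √(10.6² + 42.1²) = 43.5 Ω
I = V/|Z| = 2.53 A
V_C = I·|Z_C| = 2.53 × 110 = 278 V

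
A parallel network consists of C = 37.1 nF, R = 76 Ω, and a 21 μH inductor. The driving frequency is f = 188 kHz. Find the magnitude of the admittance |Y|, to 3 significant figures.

13.6 mS

ω = 2πf = 1.181e+06 rad/s
X_L = ωL = 24.8 Ω
X_C = 1/(ωC) = 22.8 Ω
Parallel: admittances add. Y = 1/R + 1/(jωL) + jωC
Y = (0.0132 + j0.00351) S
|Y| = 0.0136 S → |Z| = 1/|Y| = 73.4 Ω, ∠Z = −∠Y = -14.9°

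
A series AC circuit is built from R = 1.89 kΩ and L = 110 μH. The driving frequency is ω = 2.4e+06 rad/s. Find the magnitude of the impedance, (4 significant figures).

X_L = ωL = 264.0 Ω
Z = 1890 + j264.0 Ω
|Z| = √(1890² + 264.0²) = 1908 Ω

1908 Ω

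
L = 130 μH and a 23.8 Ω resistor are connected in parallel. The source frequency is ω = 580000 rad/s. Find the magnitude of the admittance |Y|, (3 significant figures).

X_L = ωL = 75.4 Ω
Parallel: admittances add. Y = 1/R + 1/(jωL)
Y = (0.0420 − j0.0133) S
|Y| = 0.0441 S → |Z| = 1/|Y| = 22.7 Ω, ∠Z = −∠Y = 17.5°

44.1 mS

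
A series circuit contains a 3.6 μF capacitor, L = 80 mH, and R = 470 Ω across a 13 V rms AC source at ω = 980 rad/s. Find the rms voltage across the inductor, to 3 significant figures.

X_L = ωL = 78.4 Ω
X_C = 1/(ωC) = 283 Ω
Net reactance X = X_L − X_C = -205 Ω
Z = 470 − j205 Ω
|Z| = √(470² + 205²) = 513 Ω
I = V/|Z| = 25.4 mA
V_L = I·|Z_L| = 0.0254 × 78.4 = 1.99 V

1.99 V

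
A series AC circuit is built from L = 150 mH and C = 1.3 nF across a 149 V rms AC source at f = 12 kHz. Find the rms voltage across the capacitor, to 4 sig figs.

ω = 2πf = 75400 rad/s
X_L = ωL = 11310 Ω
X_C = 1/(ωC) = 10200 Ω
Net reactance X = X_L − X_C = 1107 Ω
Z = j1107 Ω
|Z| = √(0² + 1107²) = 1107 Ω
I = V/|Z| = 134.5 mA
V_C = I·|Z_C| = 0.1345 × 10200 = 1373 V

1373 V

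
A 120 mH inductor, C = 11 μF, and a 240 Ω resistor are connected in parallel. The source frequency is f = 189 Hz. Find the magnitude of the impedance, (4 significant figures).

ω = 2πf = 1188 rad/s
X_L = ωL = 142.5 Ω
X_C = 1/(ωC) = 76.55 Ω
Parallel: admittances add. Y = 1/R + 1/(jωL) + jωC
Y = (0.004167 + j0.006045) S
|Y| = 0.007342 S → |Z| = 1/|Y| = 136.2 Ω, ∠Z = −∠Y = -55.42°

136.2 Ω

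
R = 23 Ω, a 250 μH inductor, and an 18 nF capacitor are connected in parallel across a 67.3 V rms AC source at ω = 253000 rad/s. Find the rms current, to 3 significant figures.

3.02 A

X_L = ωL = 63.2 Ω
X_C = 1/(ωC) = 220 Ω
Parallel: admittances add. Y = 1/R + 1/(jωL) + jωC
Y = (0.0435 − j0.0113) S
|Y| = 0.0449 S → |Z| = 1/|Y| = 22.3 Ω, ∠Z = −∠Y = 14.5°
I = V/|Z| = 67.3/22.3 = 3.02 A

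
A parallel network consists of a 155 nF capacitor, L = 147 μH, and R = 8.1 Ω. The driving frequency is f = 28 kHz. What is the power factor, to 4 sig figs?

0.9958

ω = 2πf = 175900 rad/s
X_L = ωL = 25.86 Ω
X_C = 1/(ωC) = 36.67 Ω
Parallel: admittances add. Y = 1/R + 1/(jωL) + jωC
Y = (0.1235 − j0.01140) S
|Y| = 0.1240 S → |Z| = 1/|Y| = 8.066 Ω, ∠Z = −∠Y = 5.275°
cos φ = cos(5.275°) = 0.9958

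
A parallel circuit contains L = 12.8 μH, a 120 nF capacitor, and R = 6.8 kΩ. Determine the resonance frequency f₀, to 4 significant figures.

128.4 kHz

ω₀ = 1/√(LC) = 1/√(1.28e-05 × 1.2e-07) = 806900 rad/s
f₀ = ω₀/(2π) = 128.4 kHz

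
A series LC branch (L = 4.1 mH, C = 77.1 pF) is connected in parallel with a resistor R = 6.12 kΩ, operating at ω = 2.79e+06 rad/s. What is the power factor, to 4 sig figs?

0.7428

X_L = ωL = 11440 Ω
X_C = 1/(ωC) = 4649 Ω
Branch 1: Z₁ = R = 6120 Ω
Branch 2 (series LC): Z₂ = j(X_L − X_C) = j6790 Ω
Parallel: Z = Z₁Z₂/(Z₁+Z₂), |Z| = 4546 Ω, ∠Z = 42.03°
cos φ = cos(42.03°) = 0.7428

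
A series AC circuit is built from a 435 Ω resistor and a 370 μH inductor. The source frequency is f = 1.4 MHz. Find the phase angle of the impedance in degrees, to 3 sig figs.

82.4°

ω = 2πf = 8.796e+06 rad/s
X_L = ωL = 3250 Ω
Z = 435 + j3250 Ω
|Z| = √(435² + 3250²) = 3280 Ω
∠Z = arctan(3250/435) = 82.4°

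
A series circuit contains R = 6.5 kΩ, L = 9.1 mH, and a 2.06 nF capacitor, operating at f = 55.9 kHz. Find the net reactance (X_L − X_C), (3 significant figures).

1810 Ω

ω = 2πf = 351200 rad/s
X_L = ωL = 3200 Ω
X_C = 1/(ωC) = 1380 Ω
X = 3200 − 1380 = 1810 Ω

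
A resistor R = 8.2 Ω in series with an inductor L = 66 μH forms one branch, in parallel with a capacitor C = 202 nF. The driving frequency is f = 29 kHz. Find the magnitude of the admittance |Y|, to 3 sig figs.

43.5 mS

ω = 2πf = 182200 rad/s
X_L = ωL = 12.0 Ω
X_C = 1/(ωC) = 27.2 Ω
Branch 1 (R+jX_L): Z₁ = 8.20 + j12.0 Ω, |Z₁| = 14.6 Ω
Branch 2 (−jX_C): Z₂ = −j27.2 Ω
Parallel: Z = Z₁Z₂/(Z₁+Z₂), |Z| = 23.0 Ω, ∠Z = 27.3°
|Y| = 1/|Z| = 43.5 mS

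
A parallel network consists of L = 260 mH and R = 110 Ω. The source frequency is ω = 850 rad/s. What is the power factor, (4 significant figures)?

X_L = ωL = 221.0 Ω
Parallel: admittances add. Y = 1/R + 1/(jωL)
Y = (0.009091 − j0.004525) S
|Y| = 0.01015 S → |Z| = 1/|Y| = 98.48 Ω, ∠Z = −∠Y = 26.46°
cos φ = cos(26.46°) = 0.8952

0.8952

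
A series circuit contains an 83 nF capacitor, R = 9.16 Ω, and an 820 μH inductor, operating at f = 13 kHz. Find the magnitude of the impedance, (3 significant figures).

ω = 2πf = 81680 rad/s
X_L = ωL = 67.0 Ω
X_C = 1/(ωC) = 148 Ω
Net reactance X = X_L − X_C = -80.5 Ω
Z = 9.16 − j80.5 Ω
|Z| = √(9.16² + 80.5²) = 81.0 Ω

81.0 Ω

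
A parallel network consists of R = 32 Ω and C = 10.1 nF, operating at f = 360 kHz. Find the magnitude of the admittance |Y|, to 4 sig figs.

ω = 2πf = 2.262e+06 rad/s
X_C = 1/(ωC) = 43.77 Ω
Parallel: admittances add. Y = 1/R + jωC
Y = (0.03125 + j0.02285) S
|Y| = 0.03871 S → |Z| = 1/|Y| = 25.83 Ω, ∠Z = −∠Y = -36.17°

38.71 mS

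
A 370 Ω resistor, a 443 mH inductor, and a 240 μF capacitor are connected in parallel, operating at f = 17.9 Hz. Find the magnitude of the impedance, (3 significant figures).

ω = 2πf = 112.5 rad/s
X_L = ωL = 49.8 Ω
X_C = 1/(ωC) = 37.0 Ω
Parallel: admittances add. Y = 1/R + 1/(jωL) + jωC
Y = (0.00270 + j0.00692) S
|Y| = 0.00743 S → |Z| = 1/|Y| = 135 Ω, ∠Z = −∠Y = -68.7°

135 Ω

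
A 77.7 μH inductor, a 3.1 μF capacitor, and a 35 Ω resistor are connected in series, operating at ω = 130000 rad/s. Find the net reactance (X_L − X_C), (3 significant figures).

7.62 Ω

X_L = ωL = 10.1 Ω
X_C = 1/(ωC) = 2.48 Ω
X = 10.1 − 2.48 = 7.62 Ω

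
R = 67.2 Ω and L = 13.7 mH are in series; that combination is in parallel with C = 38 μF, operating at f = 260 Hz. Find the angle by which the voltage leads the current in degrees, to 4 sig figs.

-76.91°

ω = 2πf = 1634 rad/s
X_L = ωL = 22.38 Ω
X_C = 1/(ωC) = 16.11 Ω
Branch 1 (R+jX_L): Z₁ = 67.20 + j22.38 Ω, |Z₁| = 70.83 Ω
Branch 2 (−jX_C): Z₂ = −j16.11 Ω
Parallel: Z = Z₁Z₂/(Z₁+Z₂), |Z| = 16.91 Ω, ∠Z = -76.91°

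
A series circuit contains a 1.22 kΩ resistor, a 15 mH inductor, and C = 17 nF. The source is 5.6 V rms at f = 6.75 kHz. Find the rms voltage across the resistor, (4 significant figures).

4.769 V

ω = 2πf = 42410 rad/s
X_L = ωL = 636.2 Ω
X_C = 1/(ωC) = 1387 Ω
Net reactance X = X_L − X_C = -750.8 Ω
Z = 1220 − j750.8 Ω
|Z| = √(1220² + 750.8²) = 1433 Ω
I = V/|Z| = 3.909 mA
V_R = I·|Z_R| = 0.003909 × 1220 = 4.769 V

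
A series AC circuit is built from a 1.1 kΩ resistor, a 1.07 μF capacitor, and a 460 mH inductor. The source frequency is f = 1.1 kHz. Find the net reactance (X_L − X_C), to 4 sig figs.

ω = 2πf = 6912 rad/s
X_L = ωL = 3179 Ω
X_C = 1/(ωC) = 135.2 Ω
X = 3179 − 135.2 = 3044 Ω

3044 Ω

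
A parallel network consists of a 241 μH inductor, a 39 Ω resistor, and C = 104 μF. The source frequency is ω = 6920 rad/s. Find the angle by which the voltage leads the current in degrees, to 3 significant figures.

X_L = ωL = 1.67 Ω
X_C = 1/(ωC) = 1.39 Ω
Parallel: admittances add. Y = 1/R + 1/(jωL) + jωC
Y = (0.0256 + j0.120) S
|Y| = 0.123 S → |Z| = 1/|Y| = 8.15 Ω, ∠Z = −∠Y = -77.9°

-77.9°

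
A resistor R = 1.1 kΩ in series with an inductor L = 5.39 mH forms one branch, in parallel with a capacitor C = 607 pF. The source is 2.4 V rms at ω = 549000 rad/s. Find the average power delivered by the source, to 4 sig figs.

X_L = ωL = 2959 Ω
X_C = 1/(ωC) = 3001 Ω
Branch 1 (R+jX_L): Z₁ = 1100 + j2959 Ω, |Z₁| = 3157 Ω
Branch 2 (−jX_C): Z₂ = −j3001 Ω
Parallel: Z = Z₁Z₂/(Z₁+Z₂), |Z| = 8606 Ω, ∠Z = -18.22°
I = V/|Z| = 278.9 μA
P = VI cos φ = 2.4 × 0.0002789 × cos(-18.22°) = 635.7 μW

635.7 μW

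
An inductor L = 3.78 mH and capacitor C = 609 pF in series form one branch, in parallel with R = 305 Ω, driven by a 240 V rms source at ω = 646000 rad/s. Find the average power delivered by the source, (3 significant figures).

189 W

X_L = ωL = 2440 Ω
X_C = 1/(ωC) = 2540 Ω
Branch 1: Z₁ = R = 305 Ω
Branch 2 (series LC): Z₂ = j(X_L − X_C) = −j100 Ω
Parallel: Z = Z₁Z₂/(Z₁+Z₂), |Z| = 95.0 Ω, ∠Z = -71.9°
I = V/|Z| = 2.53 A
P = VI cos φ = 240 × 2.53 × cos(-71.9°) = 189 W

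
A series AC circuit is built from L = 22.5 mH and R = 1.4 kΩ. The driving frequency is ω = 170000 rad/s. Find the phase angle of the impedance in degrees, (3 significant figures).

69.9°

X_L = ωL = 3820 Ω
Z = 1400 + j3820 Ω
|Z| = √(1400² + 3820²) = 4070 Ω
∠Z = arctan(3820/1400) = 69.9°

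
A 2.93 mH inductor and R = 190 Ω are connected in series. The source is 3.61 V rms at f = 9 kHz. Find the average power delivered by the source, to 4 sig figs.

38.96 mW

ω = 2πf = 56550 rad/s
X_L = ωL = 165.7 Ω
Z = 190.0 + j165.7 Ω
|Z| = √(190.0² + 165.7²) = 252.1 Ω
∠Z = arctan(165.7/190.0) = 41.09°
I = V/|Z| = 14.32 mA
P = VI cos φ = 3.61 × 0.01432 × cos(41.09°) = 38.96 mW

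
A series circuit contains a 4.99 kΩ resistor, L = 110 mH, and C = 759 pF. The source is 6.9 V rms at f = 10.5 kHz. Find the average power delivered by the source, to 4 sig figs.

ω = 2πf = 65970 rad/s
X_L = ωL = 7257 Ω
X_C = 1/(ωC) = 19970 Ω
Net reactance X = X_L − X_C = -12710 Ω
Z = 4990 − j12710 Ω
|Z| = √(4990² + 12710²) = 13660 Ω
∠Z = arctan(-12710/4990) = -68.57°
I = V/|Z| = 505.2 μA
P = VI cos φ = 6.9 × 0.0005052 × cos(-68.57°) = 1.274 mW

1.274 mW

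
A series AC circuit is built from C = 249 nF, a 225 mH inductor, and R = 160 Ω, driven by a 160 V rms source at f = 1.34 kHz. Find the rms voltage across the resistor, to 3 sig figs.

17.9 V

ω = 2πf = 8419 rad/s
X_L = ωL = 1890 Ω
X_C = 1/(ωC) = 477 Ω
Net reactance X = X_L − X_C = 1420 Ω
Z = 160 + j1420 Ω
|Z| = √(160² + 1420²) = 1430 Ω
I = V/|Z| = 112 mA
V_R = I·|Z_R| = 0.112 × 160 = 17.9 V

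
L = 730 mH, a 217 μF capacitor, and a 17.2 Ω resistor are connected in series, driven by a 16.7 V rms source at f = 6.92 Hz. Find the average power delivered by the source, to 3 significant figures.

ω = 2πf = 43.48 rad/s
X_L = ωL = 31.7 Ω
X_C = 1/(ωC) = 106 Ω
Net reactance X = X_L − X_C = -74.2 Ω
Z = 17.2 − j74.2 Ω
|Z| = √(17.2² + 74.2²) = 76.2 Ω
∠Z = arctan(-74.2/17.2) = -77.0°
I = V/|Z| = 219 mA
P = VI cos φ = 16.7 × 0.219 × cos(-77.0°) = 826 mW

826 mW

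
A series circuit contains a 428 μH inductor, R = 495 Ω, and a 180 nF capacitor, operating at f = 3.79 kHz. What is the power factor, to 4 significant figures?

0.9117

ω = 2πf = 23810 rad/s
X_L = ωL = 10.19 Ω
X_C = 1/(ωC) = 233.3 Ω
Net reactance X = X_L − X_C = -223.1 Ω
Z = 495.0 − j223.1 Ω
|Z| = √(495.0² + 223.1²) = 543.0 Ω
∠Z = arctan(-223.1/495.0) = -24.26°
cos φ = cos(-24.26°) = 0.9117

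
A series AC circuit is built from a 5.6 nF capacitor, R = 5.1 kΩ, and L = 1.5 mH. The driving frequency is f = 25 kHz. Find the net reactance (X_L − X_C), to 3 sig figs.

ω = 2πf = 157100 rad/s
X_L = ωL = 236 Ω
X_C = 1/(ωC) = 1140 Ω
X = 236 − 1140 = -901 Ω

-901 Ω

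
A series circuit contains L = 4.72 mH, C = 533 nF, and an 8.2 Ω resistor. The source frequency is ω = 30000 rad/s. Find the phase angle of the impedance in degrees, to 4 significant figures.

X_L = ωL = 141.6 Ω
X_C = 1/(ωC) = 62.54 Ω
Net reactance X = X_L − X_C = 79.06 Ω
Z = 8.200 + j79.06 Ω
|Z| = √(8.200² + 79.06²) = 79.49 Ω
∠Z = arctan(79.06/8.200) = 84.08°

84.08°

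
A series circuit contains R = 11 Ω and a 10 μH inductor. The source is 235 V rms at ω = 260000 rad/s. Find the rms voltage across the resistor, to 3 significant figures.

X_L = ωL = 2.60 Ω
Z = 11.0 + j2.60 Ω
|Z| = √(11.0² + 2.60²) = 11.3 Ω
I = V/|Z| = 20.8 A
V_R = I·|Z_R| = 20.8 × 11.0 = 229 V

229 V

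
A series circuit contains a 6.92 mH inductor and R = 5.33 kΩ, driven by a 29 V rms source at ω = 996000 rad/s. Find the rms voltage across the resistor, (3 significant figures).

17.7 V

X_L = ωL = 6890 Ω
Z = 5330 + j6890 Ω
|Z| = √(5330² + 6890²) = 8710 Ω
I = V/|Z| = 3.33 mA
V_R = I·|Z_R| = 0.00333 × 5330 = 17.7 V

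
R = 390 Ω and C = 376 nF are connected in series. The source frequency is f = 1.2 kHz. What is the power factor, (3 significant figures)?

ω = 2πf = 7540 rad/s
X_C = 1/(ωC) = 353 Ω
Z = 390 − j353 Ω
|Z| = √(390² + 353²) = 526 Ω
∠Z = arctan(-353/390) = -42.1°
cos φ = cos(-42.1°) = 0.742

0.742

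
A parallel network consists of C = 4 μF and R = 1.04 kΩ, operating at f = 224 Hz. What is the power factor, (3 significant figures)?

ω = 2πf = 1407 rad/s
X_C = 1/(ωC) = 178 Ω
Parallel: admittances add. Y = 1/R + jωC
Y = (0.000962 + j0.00563) S
|Y| = 0.00571 S → |Z| = 1/|Y| = 175 Ω, ∠Z = −∠Y = -80.3°
cos φ = cos(-80.3°) = 0.168

0.168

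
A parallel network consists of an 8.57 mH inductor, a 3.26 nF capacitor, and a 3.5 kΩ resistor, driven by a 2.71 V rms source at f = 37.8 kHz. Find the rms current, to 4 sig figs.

1.090 mA

ω = 2πf = 237500 rad/s
X_L = ωL = 2035 Ω
X_C = 1/(ωC) = 1292 Ω
Parallel: admittances add. Y = 1/R + 1/(jωL) + jωC
Y = (0.0002857 + j0.0002830) S
|Y| = 0.0004021 S → |Z| = 1/|Y| = 2487 Ω, ∠Z = −∠Y = -44.72°
I = V/|Z| = 2.71/2487 = 1.090 mA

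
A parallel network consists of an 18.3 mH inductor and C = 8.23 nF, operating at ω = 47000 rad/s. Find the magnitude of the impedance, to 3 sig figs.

1290 Ω

X_L = ωL = 860 Ω
X_C = 1/(ωC) = 2590 Ω
Parallel: admittances add. Y = 1/(jωL) + jωC
Y = (0 − j0.000776) S
|Y| = 0.000776 S → |Z| = 1/|Y| = 1290 Ω, ∠Z = −∠Y = 90.0°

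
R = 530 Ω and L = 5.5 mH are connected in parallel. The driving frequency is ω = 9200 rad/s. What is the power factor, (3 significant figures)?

X_L = ωL = 50.6 Ω
Parallel: admittances add. Y = 1/R + 1/(jωL)
Y = (0.00189 − j0.0198) S
|Y| = 0.0199 S → |Z| = 1/|Y| = 50.4 Ω, ∠Z = −∠Y = 84.5°
cos φ = cos(84.5°) = 0.0950

0.0950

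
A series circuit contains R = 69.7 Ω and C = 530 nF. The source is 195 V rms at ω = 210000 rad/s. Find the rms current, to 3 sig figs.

2.77 A

X_C = 1/(ωC) = 8.98 Ω
Z = 69.7 − j8.98 Ω
|Z| = √(69.7² + 8.98²) = 70.3 Ω
I = V/|Z| = 195/70.3 = 2.77 A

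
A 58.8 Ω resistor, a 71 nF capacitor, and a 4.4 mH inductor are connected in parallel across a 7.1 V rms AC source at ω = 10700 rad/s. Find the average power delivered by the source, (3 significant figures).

X_L = ωL = 47.1 Ω
X_C = 1/(ωC) = 1320 Ω
Parallel: admittances add. Y = 1/R + 1/(jωL) + jωC
Y = (0.0170 − j0.0205) S
|Y| = 0.0266 S → |Z| = 1/|Y| = 37.6 Ω, ∠Z = −∠Y = 50.3°
I = V/|Z| = 189 mA
P = VI cos φ = 7.1 × 0.189 × cos(50.3°) = 857 mW

857 mW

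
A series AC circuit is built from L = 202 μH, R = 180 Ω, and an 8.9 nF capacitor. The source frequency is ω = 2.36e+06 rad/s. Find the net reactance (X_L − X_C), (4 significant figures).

429.1 Ω

X_L = ωL = 476.7 Ω
X_C = 1/(ωC) = 47.61 Ω
X = 476.7 − 47.61 = 429.1 Ω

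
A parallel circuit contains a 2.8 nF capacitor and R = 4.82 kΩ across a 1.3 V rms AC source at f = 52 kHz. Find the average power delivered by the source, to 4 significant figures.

350.6 μW

ω = 2πf = 326700 rad/s
X_C = 1/(ωC) = 1093 Ω
Parallel: admittances add. Y = 1/R + jωC
Y = (0.0002075 + j0.0009148) S
|Y| = 0.0009381 S → |Z| = 1/|Y| = 1066 Ω, ∠Z = −∠Y = -77.22°
I = V/|Z| = 1.219 mA
P = VI cos φ = 1.3 × 0.001219 × cos(-77.22°) = 350.6 μW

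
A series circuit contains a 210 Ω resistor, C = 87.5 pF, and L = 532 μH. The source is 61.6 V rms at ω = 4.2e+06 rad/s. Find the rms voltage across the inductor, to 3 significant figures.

260 V

X_L = ωL = 2230 Ω
X_C = 1/(ωC) = 2720 Ω
Net reactance X = X_L − X_C = -487 Ω
Z = 210 − j487 Ω
|Z| = √(210² + 487²) = 530 Ω
I = V/|Z| = 116 mA
V_L = I·|Z_L| = 0.116 × 2230 = 260 V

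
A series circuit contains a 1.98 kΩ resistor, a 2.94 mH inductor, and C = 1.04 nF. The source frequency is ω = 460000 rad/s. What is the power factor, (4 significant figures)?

0.9370

X_L = ωL = 1352 Ω
X_C = 1/(ωC) = 2090 Ω
Net reactance X = X_L − X_C = -737.9 Ω
Z = 1980 − j737.9 Ω
|Z| = √(1980² + 737.9²) = 2113 Ω
∠Z = arctan(-737.9/1980) = -20.44°
cos φ = cos(-20.44°) = 0.9370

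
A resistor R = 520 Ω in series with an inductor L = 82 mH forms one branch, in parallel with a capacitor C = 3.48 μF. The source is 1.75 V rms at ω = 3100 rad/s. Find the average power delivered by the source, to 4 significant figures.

X_L = ωL = 254.2 Ω
X_C = 1/(ωC) = 92.70 Ω
Branch 1 (R+jX_L): Z₁ = 520.0 + j254.2 Ω, |Z₁| = 578.8 Ω
Branch 2 (−jX_C): Z₂ = −j92.70 Ω
Parallel: Z = Z₁Z₂/(Z₁+Z₂), |Z| = 98.54 Ω, ∠Z = -81.20°
I = V/|Z| = 17.76 mA
P = VI cos φ = 1.75 × 0.01776 × cos(-81.20°) = 4.753 mW

4.753 mW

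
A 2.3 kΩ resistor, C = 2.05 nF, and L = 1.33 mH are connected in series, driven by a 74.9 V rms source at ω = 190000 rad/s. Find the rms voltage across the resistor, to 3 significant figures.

X_L = ωL = 253 Ω
X_C = 1/(ωC) = 2570 Ω
Net reactance X = X_L − X_C = -2310 Ω
Z = 2300 − j2310 Ω
|Z| = √(2300² + 2310²) = 3260 Ω
I = V/|Z| = 23.0 mA
V_R = I·|Z_R| = 0.0230 × 2300 = 52.8 V

52.8 V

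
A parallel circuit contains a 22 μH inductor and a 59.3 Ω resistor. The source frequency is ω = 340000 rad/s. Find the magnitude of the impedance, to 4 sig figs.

7.421 Ω

X_L = ωL = 7.480 Ω
Parallel: admittances add. Y = 1/R + 1/(jωL)
Y = (0.01686 − j0.1337) S
|Y| = 0.1347 S → |Z| = 1/|Y| = 7.421 Ω, ∠Z = −∠Y = 82.81°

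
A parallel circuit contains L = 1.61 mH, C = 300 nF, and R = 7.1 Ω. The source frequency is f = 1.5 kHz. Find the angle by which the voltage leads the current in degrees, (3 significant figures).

ω = 2πf = 9425 rad/s
X_L = ωL = 15.2 Ω
X_C = 1/(ωC) = 354 Ω
Parallel: admittances add. Y = 1/R + 1/(jωL) + jωC
Y = (0.141 − j0.0631) S
|Y| = 0.154 S → |Z| = 1/|Y| = 6.48 Ω, ∠Z = −∠Y = 24.1°

24.1°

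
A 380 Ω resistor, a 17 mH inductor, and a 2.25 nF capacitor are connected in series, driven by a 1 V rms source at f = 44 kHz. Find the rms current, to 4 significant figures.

321.0 μA

ω = 2πf = 276500 rad/s
X_L = ωL = 4700 Ω
X_C = 1/(ωC) = 1608 Ω
Net reactance X = X_L − X_C = 3092 Ω
Z = 380.0 + j3092 Ω
|Z| = √(380.0² + 3092²) = 3115 Ω
I = V/|Z| = 1/3115 = 321.0 μA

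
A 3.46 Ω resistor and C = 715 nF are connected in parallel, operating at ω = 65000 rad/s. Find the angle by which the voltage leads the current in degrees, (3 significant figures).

-9.14°

X_C = 1/(ωC) = 21.5 Ω
Parallel: admittances add. Y = 1/R + jωC
Y = (0.289 + j0.0465) S
|Y| = 0.293 S → |Z| = 1/|Y| = 3.42 Ω, ∠Z = −∠Y = -9.14°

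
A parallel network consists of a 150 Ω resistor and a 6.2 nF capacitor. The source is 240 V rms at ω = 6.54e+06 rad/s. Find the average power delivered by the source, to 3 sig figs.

384 W

X_C = 1/(ωC) = 24.7 Ω
Parallel: admittances add. Y = 1/R + jωC
Y = (0.00667 + j0.0405) S
|Y| = 0.0411 S → |Z| = 1/|Y| = 24.3 Ω, ∠Z = −∠Y = -80.7°
I = V/|Z| = 9.86 A
P = VI cos φ = 240 × 9.86 × cos(-80.7°) = 384 W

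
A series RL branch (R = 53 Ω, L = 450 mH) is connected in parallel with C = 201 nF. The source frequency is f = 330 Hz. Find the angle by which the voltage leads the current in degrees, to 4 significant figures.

84.68°

ω = 2πf = 2073 rad/s
X_L = ωL = 933.1 Ω
X_C = 1/(ωC) = 2399 Ω
Branch 1 (R+jX_L): Z₁ = 53.00 + j933.1 Ω, |Z₁| = 934.6 Ω
Branch 2 (−jX_C): Z₂ = −j2399 Ω
Parallel: Z = Z₁Z₂/(Z₁+Z₂), |Z| = 1528 Ω, ∠Z = 84.68°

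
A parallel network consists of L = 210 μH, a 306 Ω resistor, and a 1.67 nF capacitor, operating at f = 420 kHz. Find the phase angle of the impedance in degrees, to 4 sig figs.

-38.53°

ω = 2πf = 2.639e+06 rad/s
X_L = ωL = 554.2 Ω
X_C = 1/(ωC) = 226.9 Ω
Parallel: admittances add. Y = 1/R + 1/(jωL) + jωC
Y = (0.003268 + j0.002603) S
|Y| = 0.004178 S → |Z| = 1/|Y| = 239.4 Ω, ∠Z = −∠Y = -38.53°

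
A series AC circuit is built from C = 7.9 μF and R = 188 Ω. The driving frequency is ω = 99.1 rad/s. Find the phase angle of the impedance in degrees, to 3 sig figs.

-81.6°

X_C = 1/(ωC) = 1280 Ω
Z = 188 − j1280 Ω
|Z| = √(188² + 1280²) = 1290 Ω
∠Z = arctan(-1280/188) = -81.6°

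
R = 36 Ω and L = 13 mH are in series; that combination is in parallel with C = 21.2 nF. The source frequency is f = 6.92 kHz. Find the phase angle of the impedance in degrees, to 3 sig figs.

ω = 2πf = 43480 rad/s
X_L = ωL = 565 Ω
X_C = 1/(ωC) = 1080 Ω
Branch 1 (R+jX_L): Z₁ = 36.0 + j565 Ω, |Z₁| = 566 Ω
Branch 2 (−jX_C): Z₂ = −j1080 Ω
Parallel: Z = Z₁Z₂/(Z₁+Z₂), |Z| = 1180 Ω, ∠Z = 82.4°

82.4°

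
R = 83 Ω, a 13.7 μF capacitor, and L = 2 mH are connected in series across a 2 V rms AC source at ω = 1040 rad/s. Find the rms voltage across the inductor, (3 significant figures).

0.0387 V

X_L = ωL = 2.08 Ω
X_C = 1/(ωC) = 70.2 Ω
Net reactance X = X_L − X_C = -68.1 Ω
Z = 83.0 − j68.1 Ω
|Z| = √(83.0² + 68.1²) = 107 Ω
I = V/|Z| = 18.6 mA
V_L = I·|Z_L| = 0.0186 × 2.08 = 0.0387 V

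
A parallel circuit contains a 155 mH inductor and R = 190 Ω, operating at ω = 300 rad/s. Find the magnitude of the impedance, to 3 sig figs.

45.2 Ω

X_L = ωL = 46.5 Ω
Parallel: admittances add. Y = 1/R + 1/(jωL)
Y = (0.00526 − j0.0215) S
|Y| = 0.0221 S → |Z| = 1/|Y| = 45.2 Ω, ∠Z = −∠Y = 76.2°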